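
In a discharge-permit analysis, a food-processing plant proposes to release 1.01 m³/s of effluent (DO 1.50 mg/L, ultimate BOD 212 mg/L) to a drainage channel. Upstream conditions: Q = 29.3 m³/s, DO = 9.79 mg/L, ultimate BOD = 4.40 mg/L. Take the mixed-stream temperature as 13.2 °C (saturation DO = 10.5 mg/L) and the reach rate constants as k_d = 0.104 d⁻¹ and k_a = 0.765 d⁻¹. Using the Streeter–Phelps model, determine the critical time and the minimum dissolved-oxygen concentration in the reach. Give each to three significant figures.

t_c ≈ 1.80 d; minimum DO ≈ 9.22 mg/L

Mixed DO = (29.3×9.79 + 1.01×1.50)/(29.3+1.01) = 288.4/30.31 = 9.514 mg/L.
Mixed L₀ = (29.3×4.40 + 1.01×212)/(30.31) = 343.0/30.31 = 11.32 mg/L.
Initial deficit D₀ = C_s − DO₀ = 10.5 − 9.514 = 0.9862 mg/L.
t_c = (1/0.6610) ln[(0.765/0.104)(1 − 0.9862×0.6610/(0.104×11.32))] = 1.513 × ln(3.282) = 1.798 d.
D_c = (0.104/0.765) × 11.32 × e^(−0.104×1.798) = 0.1359 × 11.32 × 0.8295 = 1.276 mg/L.
Minimum DO = 10.5 − 1.276 = 9.224 mg/L.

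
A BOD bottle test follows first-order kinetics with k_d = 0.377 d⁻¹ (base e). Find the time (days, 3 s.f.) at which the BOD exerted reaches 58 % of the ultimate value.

y/L₀ = 1 − e^(−k_d t) = 0.58 ⇒ e^(−k_d t) = 0.420
t = −ln(0.420) / 0.377 = 0.8675 / 0.377 = 2.301 d.

t ≈ 2.30 d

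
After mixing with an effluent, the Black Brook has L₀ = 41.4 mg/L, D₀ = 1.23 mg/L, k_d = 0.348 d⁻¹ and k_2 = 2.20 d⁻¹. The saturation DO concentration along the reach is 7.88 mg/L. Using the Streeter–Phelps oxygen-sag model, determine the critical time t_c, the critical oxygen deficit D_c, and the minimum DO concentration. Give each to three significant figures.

t_c ≈ 0.903 d; D_c ≈ 4.78 mg/L; min DO ≈ 3.10 mg/L

With k_2/k_d = 6.322 and 1 − D₀(k_2−k_d)/(k_d L₀) = 0.8419,
t_c = ln(6.322 × 0.8419) / (2.20 − 0.348) = ln(5.322) / 1.852 = 1.672/1.852 = 0.9028 d.
L(t_c) = L₀ e^(−k_d t_c) = 41.4 × 0.7304 = 30.24 mg/L, and at the critical point k_2 D_c = k_d L, so D_c = (0.348/2.20) × 30.24 = 4.783 mg/L.
Minimum DO = C_s − D_c = 7.88 − 4.783 = 3.097 mg/L.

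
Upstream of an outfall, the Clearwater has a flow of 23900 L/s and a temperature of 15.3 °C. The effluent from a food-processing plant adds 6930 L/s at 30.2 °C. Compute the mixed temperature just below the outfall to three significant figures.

Flow-weighted mixing: C = (Q_r C_r + Q_w C_w)/(Q_r + Q_w)
= (23900×15.3 + 6930×30.2)/(23900 + 6930) = 575000/30830 = 18.65 °C.

18.6 °C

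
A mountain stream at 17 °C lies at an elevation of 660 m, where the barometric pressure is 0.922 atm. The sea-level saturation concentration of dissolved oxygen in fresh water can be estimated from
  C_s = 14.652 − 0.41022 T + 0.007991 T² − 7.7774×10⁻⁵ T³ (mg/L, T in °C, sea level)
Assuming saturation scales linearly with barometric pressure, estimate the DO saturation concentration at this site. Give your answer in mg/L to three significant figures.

C_s ≈ 8.86 mg/L

At sea level: C_s = 14.652 − 0.41022×17 + 0.007991×17² − 7.7774×10⁻⁵×17³ = 9.606 mg/L.
Pressure correction: C_s' = 9.606 × 0.922 = 8.856 mg/L.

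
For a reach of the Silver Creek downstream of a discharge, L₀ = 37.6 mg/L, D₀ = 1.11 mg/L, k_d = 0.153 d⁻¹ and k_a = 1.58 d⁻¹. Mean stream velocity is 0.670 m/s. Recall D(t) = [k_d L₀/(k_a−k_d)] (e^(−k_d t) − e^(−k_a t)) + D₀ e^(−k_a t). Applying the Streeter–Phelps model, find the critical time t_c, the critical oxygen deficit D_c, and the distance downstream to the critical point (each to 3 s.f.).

At the critical point dD/dt = 0, so k_d L₀ e^(−k_d t) = k_a D. Substituting D(t) from the Streeter–Phelps equation and solving for t gives
t_c = ln[(k_a/k_d)(1 − D₀(k_a−k_d)/(k_d L₀))] / (k_a−k_d).
Here k_a−k_d = 1.427 d⁻¹ and 1 − D₀(k_a−k_d)/(k_d L₀) = 1 − 1.11×1.427/(0.153×37.6) = 0.7247, so
t_c = ln(10.33 × 0.7247) / 1.427 = 2.013 / 1.427 = 1.410 d.
L(t_c) = L₀ e^(−k_d t_c) = 37.6 × 0.8059 = 30.30 mg/L, and at the critical point k_a D_c = k_d L, so D_c = (0.153/1.58) × 30.30 = 2.934 mg/L.
x_c = v t_c = 0.670 m/s × 1.410 d × 86400 s/d = 81650 m ≈ 81.6 km.

t_c ≈ 1.41 d; D_c ≈ 2.93 mg/L; x_c ≈ 81.6 km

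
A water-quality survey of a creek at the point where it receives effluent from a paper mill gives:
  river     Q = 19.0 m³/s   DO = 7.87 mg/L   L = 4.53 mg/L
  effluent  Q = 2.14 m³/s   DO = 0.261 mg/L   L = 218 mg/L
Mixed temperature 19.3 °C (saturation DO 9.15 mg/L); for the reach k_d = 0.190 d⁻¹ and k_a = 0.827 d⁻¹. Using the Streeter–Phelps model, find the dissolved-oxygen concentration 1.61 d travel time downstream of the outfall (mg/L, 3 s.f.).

Mixed DO = (19.0×7.87 + 2.14×0.261)/(19.0+2.14) = 150.1/21.14 = 7.100 mg/L.
Mixed L₀ = (19.0×4.53 + 2.14×218)/(21.14) = 552.6/21.14 = 26.14 mg/L.
Initial deficit D₀ = C_s − DO₀ = 9.15 − 7.100 = 2.050 mg/L.
D(1.61) = [0.190×26.14/(0.827−0.190)](e^(−0.190×1.61) − e^(−0.827×1.61)) + 2.050 e^(−0.827×1.61)
= 7.797 × (0.7365 − 0.2641) + 2.050 × 0.2641 = 4.224 mg/L.
DO = 9.15 − 4.224 = 4.926 mg/L.

DO ≈ 4.93 mg/L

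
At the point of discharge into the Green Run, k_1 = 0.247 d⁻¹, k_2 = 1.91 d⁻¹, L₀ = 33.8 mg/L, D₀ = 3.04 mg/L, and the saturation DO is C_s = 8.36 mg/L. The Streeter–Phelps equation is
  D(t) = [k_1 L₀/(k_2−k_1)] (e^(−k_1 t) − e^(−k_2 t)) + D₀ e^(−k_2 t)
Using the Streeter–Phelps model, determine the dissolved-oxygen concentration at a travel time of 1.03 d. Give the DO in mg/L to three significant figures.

k_1 L₀/(k_2−k_1) = 0.247×33.8/(1.91−0.247) = 8.349/1.663 = 5.020 mg/L.
e^(−k_1 t) = e^(−0.247×1.030) = 0.7754; e^(−k_2 t) = e^(−1.91×1.030) = 0.1398.
D = 5.020 × (0.7754 − 0.1398) + 3.04 × 0.1398 = 3.191 + 0.4251 = 3.616 mg/L.
DO = C_s − D = 8.36 − 3.616 = 4.744 mg/L.

DO ≈ 4.74 mg/L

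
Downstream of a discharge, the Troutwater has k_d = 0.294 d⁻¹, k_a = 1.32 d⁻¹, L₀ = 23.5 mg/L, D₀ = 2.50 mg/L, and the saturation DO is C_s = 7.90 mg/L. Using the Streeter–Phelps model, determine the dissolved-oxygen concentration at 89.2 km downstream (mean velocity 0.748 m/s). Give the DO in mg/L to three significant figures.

DO ≈ 4.10 mg/L

Travel time t = x/v = 89.2 km / (0.748 m/s) = 89200 m / 0.748 m/s = 119300 s = 1.380 d.
k_d L₀/(k_a−k_d) = 0.294×23.5/(1.32−0.294) = 6.909/1.026 = 6.734 mg/L.
e^(−k_d t) = e^(−0.294×1.380) = 0.6665; e^(−k_a t) = e^(−1.32×1.380) = 0.1617.
D = 6.734 × (0.6665 − 0.1617) + 2.50 × 0.1617 = 3.399 + 0.4043 = 3.803 mg/L.
DO = C_s − D = 7.90 − 3.803 = 4.097 mg/L.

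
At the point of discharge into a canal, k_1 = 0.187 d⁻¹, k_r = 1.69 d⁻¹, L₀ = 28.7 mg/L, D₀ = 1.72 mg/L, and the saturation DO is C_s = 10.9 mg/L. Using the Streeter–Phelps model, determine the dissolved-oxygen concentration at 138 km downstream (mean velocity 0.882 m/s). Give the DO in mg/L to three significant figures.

Travel time t = x/v = 138 km / (0.882 m/s) = 138000 m / 0.882 m/s = 156500 s = 1.811 d.
k_1 L₀/(k_r−k_1) = 0.187×28.7/(1.69−0.187) = 5.367/1.503 = 3.571 mg/L.
e^(−k_1 t) = e^(−0.187×1.811) = 0.7127; e^(−k_r t) = e^(−1.69×1.811) = 0.04687.
D = 3.571 × (0.7127 − 0.04687) + 1.72 × 0.04687 = 2.378 + 0.08061 = 2.458 mg/L.
DO = C_s − D = 10.9 − 2.458 = 8.442 mg/L.

DO ≈ 8.44 mg/L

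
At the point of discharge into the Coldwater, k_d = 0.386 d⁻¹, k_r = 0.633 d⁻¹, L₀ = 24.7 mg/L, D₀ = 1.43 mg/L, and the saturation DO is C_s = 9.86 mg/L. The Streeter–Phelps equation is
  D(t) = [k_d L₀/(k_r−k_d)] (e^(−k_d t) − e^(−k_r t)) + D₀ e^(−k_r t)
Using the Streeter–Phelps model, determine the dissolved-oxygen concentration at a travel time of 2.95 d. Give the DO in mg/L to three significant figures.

DO ≈ 3.24 mg/L

k_d L₀/(k_r−k_d) = 0.386×24.7/(0.633−0.386) = 9.534/0.2470 = 38.60 mg/L.
e^(−k_d t) = e^(−0.386×2.950) = 0.3202; e^(−k_r t) = e^(−0.633×2.950) = 0.1545.
D = 38.60 × (0.3202 − 0.1545) + 1.43 × 0.1545 = 6.396 + 0.2210 = 6.617 mg/L.
DO = C_s − D = 9.86 − 6.617 = 3.243 mg/L.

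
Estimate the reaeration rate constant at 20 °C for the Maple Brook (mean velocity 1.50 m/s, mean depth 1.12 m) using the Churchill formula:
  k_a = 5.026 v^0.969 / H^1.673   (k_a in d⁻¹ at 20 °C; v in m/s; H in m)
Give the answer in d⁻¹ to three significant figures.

k_a = 5.026 × 1.50^0.969 / 1.12^1.673 = 5.026 × 1.481 / 1.209 = 6.159 d⁻¹.

k_a ≈ 6.16 d⁻¹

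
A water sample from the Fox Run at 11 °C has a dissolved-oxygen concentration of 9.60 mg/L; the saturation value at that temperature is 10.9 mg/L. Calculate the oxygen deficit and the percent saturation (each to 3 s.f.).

D ≈ 1.30 mg/L; 88.1 % saturation

D = C_s − C = 10.9 − 9.60 = 1.30 mg/L.
% saturation = 9.60/10.9 × 100 = 88.1 %.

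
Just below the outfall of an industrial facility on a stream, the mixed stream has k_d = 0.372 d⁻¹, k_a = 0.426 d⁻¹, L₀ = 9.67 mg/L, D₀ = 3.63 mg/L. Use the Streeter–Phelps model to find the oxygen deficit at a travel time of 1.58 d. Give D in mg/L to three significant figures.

D ≈ 4.88 mg/L

k_d L₀/(k_a−k_d) = 0.372×9.67/(0.426−0.372) = 3.597/0.05400 = 66.62 mg/L.
e^(−k_d t) = e^(−0.372×1.580) = 0.5556; e^(−k_a t) = e^(−0.426×1.580) = 0.5101.
D = 66.62 × (0.5556 − 0.5101) + 3.63 × 0.5101 = 3.027 + 1.852 = 4.878 mg/L.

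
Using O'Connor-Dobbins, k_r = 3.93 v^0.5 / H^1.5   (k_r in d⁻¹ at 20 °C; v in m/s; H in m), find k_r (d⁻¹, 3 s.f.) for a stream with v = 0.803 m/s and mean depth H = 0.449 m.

k_r = 3.93 × 0.803^0.5 / 0.449^1.5 = 3.93 × 0.8961 / 0.3009 = 11.71 d⁻¹.

k_r ≈ 11.7 d⁻¹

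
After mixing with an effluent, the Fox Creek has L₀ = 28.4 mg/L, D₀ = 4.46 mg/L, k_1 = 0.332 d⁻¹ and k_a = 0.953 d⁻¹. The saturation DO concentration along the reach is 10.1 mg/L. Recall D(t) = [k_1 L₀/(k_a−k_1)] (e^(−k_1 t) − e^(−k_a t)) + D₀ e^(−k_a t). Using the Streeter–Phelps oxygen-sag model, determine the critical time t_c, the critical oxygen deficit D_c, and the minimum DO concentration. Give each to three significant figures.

At the critical point dD/dt = 0, so k_1 L₀ e^(−k_1 t) = k_a D. Substituting D(t) from the Streeter–Phelps equation and solving for t gives
t_c = ln[(k_a/k_1)(1 − D₀(k_a−k_1)/(k_1 L₀))] / (k_a−k_1).
Here k_a−k_1 = 0.6210 d⁻¹ and 1 − D₀(k_a−k_1)/(k_1 L₀) = 1 − 4.46×0.6210/(0.332×28.4) = 0.7063, so
t_c = ln(2.870 × 0.7063) / 0.6210 = 0.7067 / 0.6210 = 1.138 d.
D_c = (k_1/k_a) L₀ e^(−k_1 t_c) = (0.332/0.953) × 28.4 × e^(−0.332×1.138) = 0.3484 × 28.4 × 0.6854 = 6.781 mg/L.
Minimum DO = C_s − D_c = 10.1 − 6.781 = 3.319 mg/L.

t_c ≈ 1.14 d; D_c ≈ 6.78 mg/L; min DO ≈ 3.32 mg/L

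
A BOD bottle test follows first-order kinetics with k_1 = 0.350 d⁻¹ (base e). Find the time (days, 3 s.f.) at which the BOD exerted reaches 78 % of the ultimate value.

y/L₀ = 1 − e^(−k_1 t) = 0.78 ⇒ e^(−k_1 t) = 0.220
t = −ln(0.220) / 0.350 = 1.514 / 0.350 = 4.326 d.

t ≈ 4.33 d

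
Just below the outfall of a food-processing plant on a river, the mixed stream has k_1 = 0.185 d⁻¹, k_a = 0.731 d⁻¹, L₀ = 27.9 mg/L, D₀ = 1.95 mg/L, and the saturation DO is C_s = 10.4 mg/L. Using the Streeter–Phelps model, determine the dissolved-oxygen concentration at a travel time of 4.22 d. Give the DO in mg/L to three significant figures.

k_1 L₀/(k_a−k_1) = 0.185×27.9/(0.731−0.185) = 5.161/0.5460 = 9.453 mg/L.
e^(−k_1 t) = e^(−0.185×4.220) = 0.4581; e^(−k_a t) = e^(−0.731×4.220) = 0.04574.
D = 9.453 × (0.4581 − 0.04574) + 1.95 × 0.04574 = 3.898 + 0.08919 = 3.987 mg/L.
DO = C_s − D = 10.4 − 3.987 = 6.413 mg/L.

DO ≈ 6.41 mg/L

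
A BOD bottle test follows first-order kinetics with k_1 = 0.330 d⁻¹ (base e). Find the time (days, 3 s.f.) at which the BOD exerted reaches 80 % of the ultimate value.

y/L₀ = 1 − e^(−k_1 t) = 0.80 ⇒ e^(−k_1 t) = 0.200
t = −ln(0.200) / 0.330 = 1.609 / 0.330 = 4.877 d.

t ≈ 4.88 d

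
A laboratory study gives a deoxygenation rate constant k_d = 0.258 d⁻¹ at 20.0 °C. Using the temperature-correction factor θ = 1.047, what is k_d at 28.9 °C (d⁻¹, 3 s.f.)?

k_d ≈ 0.388 d⁻¹

k_d(T₂) = k_d(T₁) · θ^(T₂−T₁) = 0.258 × 1.047^(28.9−20.0)
= 0.258 × 1.047^8.90 = 0.258 × 1.505 = 0.3883 d⁻¹.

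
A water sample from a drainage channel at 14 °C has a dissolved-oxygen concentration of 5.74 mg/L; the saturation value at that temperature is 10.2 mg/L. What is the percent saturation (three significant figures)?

56.3 % saturation

% saturation = C/C_s × 100 = 5.74/10.2 × 100 = 56.3 %.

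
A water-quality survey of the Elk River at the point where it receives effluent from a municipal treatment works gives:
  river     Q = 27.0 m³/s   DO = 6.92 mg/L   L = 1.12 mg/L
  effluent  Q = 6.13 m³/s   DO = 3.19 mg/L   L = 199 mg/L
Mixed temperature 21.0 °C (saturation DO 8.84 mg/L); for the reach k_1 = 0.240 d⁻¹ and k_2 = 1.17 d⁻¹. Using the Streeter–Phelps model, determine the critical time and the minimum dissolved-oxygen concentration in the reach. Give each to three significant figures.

Mixed DO = (27.0×6.92 + 6.13×3.19)/(27.0+6.13) = 206.4/33.13 = 6.230 mg/L.
Mixed L₀ = (27.0×1.12 + 6.13×199)/(33.13) = 1250/33.13 = 37.73 mg/L.
Initial deficit D₀ = C_s − DO₀ = 8.84 − 6.230 = 2.610 mg/L.
t_c = (1/0.9300) ln[(1.17/0.240)(1 − 2.610×0.9300/(0.240×37.73))] = 1.075 × ln(3.568) = 1.368 d.
D_c = (0.240/1.17) × 37.73 × e^(−0.240×1.368) = 0.2051 × 37.73 × 0.7202 = 5.574 mg/L.
Minimum DO = 8.84 − 5.574 = 3.266 mg/L.

t_c ≈ 1.37 d; minimum DO ≈ 3.27 mg/L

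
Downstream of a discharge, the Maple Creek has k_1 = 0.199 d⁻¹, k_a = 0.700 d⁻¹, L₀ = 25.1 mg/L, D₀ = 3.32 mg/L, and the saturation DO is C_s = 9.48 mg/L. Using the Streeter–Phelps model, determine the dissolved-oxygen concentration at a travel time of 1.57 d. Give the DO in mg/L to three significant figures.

DO ≈ 4.40 mg/L

k_1 L₀/(k_a−k_1) = 0.199×25.1/(0.700−0.199) = 4.995/0.5010 = 9.970 mg/L.
e^(−k_1 t) = e^(−0.199×1.570) = 0.7317; e^(−k_a t) = e^(−0.700×1.570) = 0.3332.
D = 9.970 × (0.7317 − 0.3332) + 3.32 × 0.3332 = 3.973 + 1.106 = 5.079 mg/L.
DO = C_s − D = 9.48 − 5.079 = 4.401 mg/L.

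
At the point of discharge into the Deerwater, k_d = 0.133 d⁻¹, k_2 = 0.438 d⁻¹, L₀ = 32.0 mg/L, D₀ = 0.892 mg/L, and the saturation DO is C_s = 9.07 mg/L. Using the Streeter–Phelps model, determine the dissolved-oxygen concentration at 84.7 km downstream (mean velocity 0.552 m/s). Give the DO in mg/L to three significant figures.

Travel time t = x/v = 84.7 km / (0.552 m/s) = 84700 m / 0.552 m/s = 153400 s = 1.776 d.
k_d L₀/(k_2−k_d) = 0.133×32.0/(0.438−0.133) = 4.256/0.3050 = 13.95 mg/L.
e^(−k_d t) = e^(−0.133×1.776) = 0.7896; e^(−k_2 t) = e^(−0.438×1.776) = 0.4594.
D = 13.95 × (0.7896 − 0.4594) + 0.892 × 0.4594 = 4.608 + 0.4098 = 5.018 mg/L.
DO = C_s − D = 9.07 − 5.018 = 4.052 mg/L.

DO ≈ 4.05 mg/L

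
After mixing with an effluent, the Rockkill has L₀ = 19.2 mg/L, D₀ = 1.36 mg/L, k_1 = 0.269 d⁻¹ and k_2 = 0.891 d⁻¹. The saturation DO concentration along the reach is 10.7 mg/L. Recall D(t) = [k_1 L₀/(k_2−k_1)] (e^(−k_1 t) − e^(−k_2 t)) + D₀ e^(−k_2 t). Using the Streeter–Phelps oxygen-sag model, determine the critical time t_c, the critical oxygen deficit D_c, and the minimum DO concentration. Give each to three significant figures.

With k_2/k_1 = 3.312 and 1 − D₀(k_2−k_1)/(k_1 L₀) = 0.8362,
t_c = ln(3.312 × 0.8362) / (0.891 − 0.269) = ln(2.770) / 0.6220 = 1.019/0.6220 = 1.638 d.
D_c = (k_1/k_2) L₀ e^(−k_1 t_c) = (0.269/0.891) × 19.2 × e^(−0.269×1.638) = 0.3019 × 19.2 × 0.6437 = 3.731 mg/L.
Minimum DO = C_s − D_c = 10.7 − 3.731 = 6.969 mg/L.

t_c ≈ 1.64 d; D_c ≈ 3.73 mg/L; min DO ≈ 6.97 mg/L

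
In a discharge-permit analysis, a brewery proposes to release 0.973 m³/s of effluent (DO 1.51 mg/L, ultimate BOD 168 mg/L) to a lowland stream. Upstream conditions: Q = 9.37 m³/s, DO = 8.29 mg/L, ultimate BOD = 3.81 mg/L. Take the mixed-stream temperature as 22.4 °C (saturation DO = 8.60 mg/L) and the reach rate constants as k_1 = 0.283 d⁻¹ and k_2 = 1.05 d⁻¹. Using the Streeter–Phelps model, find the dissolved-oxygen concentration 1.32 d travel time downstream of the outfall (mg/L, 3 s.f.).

Mixed DO = (9.37×8.29 + 0.973×1.51)/(9.37+0.973) = 79.15/10.34 = 7.652 mg/L.
Mixed L₀ = (9.37×3.81 + 0.973×168)/(10.34) = 199.2/10.34 = 19.26 mg/L.
Initial deficit D₀ = C_s − DO₀ = 8.60 − 7.652 = 0.9478 mg/L.
D(1.32) = [0.283×19.26/(1.05−0.283)](e^(−0.283×1.32) − e^(−1.05×1.32)) + 0.9478 e^(−1.05×1.32)
= 7.105 × (0.6883 − 0.2501) + 0.9478 × 0.2501 = 3.350 mg/L.
DO = 8.60 − 3.350 = 5.250 mg/L.

DO ≈ 5.25 mg/L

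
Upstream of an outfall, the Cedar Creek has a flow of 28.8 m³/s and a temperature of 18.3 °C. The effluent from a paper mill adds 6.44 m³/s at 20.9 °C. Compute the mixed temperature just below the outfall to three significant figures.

18.8 °C

Flow-weighted mixing: C = (Q_r C_r + Q_w C_w)/(Q_r + Q_w)
= (28.8×18.3 + 6.44×20.9)/(28.8 + 6.44) = 661.6/35.24 = 18.78 °C.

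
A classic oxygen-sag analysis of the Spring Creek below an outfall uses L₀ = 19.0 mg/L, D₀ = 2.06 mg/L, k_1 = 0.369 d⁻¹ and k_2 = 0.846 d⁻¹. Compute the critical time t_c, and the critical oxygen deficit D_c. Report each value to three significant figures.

t_c = [1/(k_2−k_1)] ln[(k_2/k_1)(1 − D₀(k_2−k_1)/(k_1 L₀))]
= [1/(0.846−0.369)] ln[(0.846/0.369)(1 − 2.06×0.4770/(0.369×19.0))]
= (1/0.4770) ln[2.293 × 0.8598] = 2.096 × ln(1.971) = 2.096 × 0.6787 = 1.423 d.
L(t_c) = L₀ e^(−k_1 t_c) = 19.0 × 0.5915 = 11.24 mg/L, and at the critical point k_2 D_c = k_1 L, so D_c = (0.369/0.846) × 11.24 = 4.902 mg/L.

t_c ≈ 1.42 d; D_c ≈ 4.90 mg/L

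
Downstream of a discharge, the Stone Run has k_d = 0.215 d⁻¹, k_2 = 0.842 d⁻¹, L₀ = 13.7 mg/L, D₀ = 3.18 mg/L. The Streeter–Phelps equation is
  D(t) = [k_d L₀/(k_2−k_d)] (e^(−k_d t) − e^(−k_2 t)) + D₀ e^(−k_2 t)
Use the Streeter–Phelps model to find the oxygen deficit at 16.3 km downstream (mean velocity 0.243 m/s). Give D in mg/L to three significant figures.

Travel time t = x/v = 16.3 km / (0.243 m/s) = 16300 m / 0.243 m/s = 67080 s = 0.7764 d.
k_d L₀/(k_2−k_d) = 0.215×13.7/(0.842−0.215) = 2.946/0.6270 = 4.698 mg/L.
e^(−k_d t) = e^(−0.215×0.7764) = 0.8463; e^(−k_2 t) = e^(−0.842×0.7764) = 0.5201.
D = 4.698 × (0.8463 − 0.5201) + 3.18 × 0.5201 = 1.532 + 1.654 = 3.186 mg/L.

D ≈ 3.19 mg/L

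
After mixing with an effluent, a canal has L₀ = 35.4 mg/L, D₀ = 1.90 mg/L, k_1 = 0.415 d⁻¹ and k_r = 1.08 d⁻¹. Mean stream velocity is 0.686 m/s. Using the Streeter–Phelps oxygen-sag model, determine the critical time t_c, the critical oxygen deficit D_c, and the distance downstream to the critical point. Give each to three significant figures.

t_c ≈ 1.30 d; D_c ≈ 7.92 mg/L; x_c ≈ 77.2 km

With k_r/k_1 = 2.602 and 1 − D₀(k_r−k_1)/(k_1 L₀) = 0.9140,
t_c = ln(2.602 × 0.9140) / (1.08 − 0.415) = ln(2.379) / 0.6650 = 0.8665/0.6650 = 1.303 d.
L(t_c) = L₀ e^(−k_1 t_c) = 35.4 × 0.5823 = 20.61 mg/L, and at the critical point k_r D_c = k_1 L, so D_c = (0.415/1.08) × 20.61 = 7.921 mg/L.
x_c = v t_c = 0.686 m/s × 1.303 d × 86400 s/d = 77230 m ≈ 77.2 km.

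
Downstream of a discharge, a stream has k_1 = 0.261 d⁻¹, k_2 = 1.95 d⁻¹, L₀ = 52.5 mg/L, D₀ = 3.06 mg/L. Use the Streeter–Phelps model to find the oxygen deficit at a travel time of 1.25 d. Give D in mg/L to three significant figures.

k_1 L₀/(k_2−k_1) = 0.261×52.5/(1.95−0.261) = 13.70/1.689 = 8.113 mg/L.
e^(−k_1 t) = e^(−0.261×1.250) = 0.7216; e^(−k_2 t) = e^(−1.95×1.250) = 0.08738.
D = 8.113 × (0.7216 − 0.08738) + 3.06 × 0.08738 = 5.146 + 0.2674 = 5.413 mg/L.

D ≈ 5.41 mg/L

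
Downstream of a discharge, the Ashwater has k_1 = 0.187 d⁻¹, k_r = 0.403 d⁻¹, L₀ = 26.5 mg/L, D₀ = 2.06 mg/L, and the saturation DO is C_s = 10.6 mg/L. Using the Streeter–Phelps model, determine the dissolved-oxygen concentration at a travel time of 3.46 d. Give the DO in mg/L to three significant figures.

DO ≈ 3.77 mg/L

k_1 L₀/(k_r−k_1) = 0.187×26.5/(0.403−0.187) = 4.955/0.2160 = 22.94 mg/L.
e^(−k_1 t) = e^(−0.187×3.460) = 0.5236; e^(−k_r t) = e^(−0.403×3.460) = 0.2480.
D = 22.94 × (0.5236 − 0.2480) + 2.06 × 0.2480 = 6.323 + 0.5109 = 6.834 mg/L.
DO = C_s − D = 10.6 − 6.834 = 3.766 mg/L.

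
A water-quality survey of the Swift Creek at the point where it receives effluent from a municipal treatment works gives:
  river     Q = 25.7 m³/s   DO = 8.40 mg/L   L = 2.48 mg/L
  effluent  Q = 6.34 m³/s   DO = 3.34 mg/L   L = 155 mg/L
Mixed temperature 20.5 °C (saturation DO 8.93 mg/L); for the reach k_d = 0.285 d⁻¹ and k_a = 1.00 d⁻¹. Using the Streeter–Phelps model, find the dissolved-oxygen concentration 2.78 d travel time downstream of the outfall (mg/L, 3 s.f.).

DO ≈ 3.75 mg/L

Mixed DO = (25.7×8.40 + 6.34×3.34)/(25.7+6.34) = 237.1/32.04 = 7.399 mg/L.
Mixed L₀ = (25.7×2.48 + 6.34×155)/(32.04) = 1046/32.04 = 32.66 mg/L.
Initial deficit D₀ = C_s − DO₀ = 8.93 − 7.399 = 1.531 mg/L.
D(2.78) = [0.285×32.66/(1.00−0.285)](e^(−0.285×2.78) − e^(−1.00×2.78)) + 1.531 e^(−1.00×2.78)
= 13.02 × (0.4528 − 0.06204) + 1.531 × 0.06204 = 5.182 mg/L.
DO = 8.93 − 5.182 = 3.748 mg/L.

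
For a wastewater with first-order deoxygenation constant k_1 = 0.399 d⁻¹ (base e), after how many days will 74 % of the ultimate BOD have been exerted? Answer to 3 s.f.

y/L₀ = 1 − e^(−k_1 t) = 0.74 ⇒ e^(−k_1 t) = 0.260
t = −ln(0.260) / 0.399 = 1.347 / 0.399 = 3.376 d.

t ≈ 3.38 d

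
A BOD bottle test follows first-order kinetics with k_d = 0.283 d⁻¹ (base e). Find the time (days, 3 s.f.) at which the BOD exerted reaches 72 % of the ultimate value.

t ≈ 4.50 d

y/L₀ = 1 − e^(−k_d t) = 0.72 ⇒ e^(−k_d t) = 0.280
t = −ln(0.280) / 0.283 = 1.273 / 0.283 = 4.498 d.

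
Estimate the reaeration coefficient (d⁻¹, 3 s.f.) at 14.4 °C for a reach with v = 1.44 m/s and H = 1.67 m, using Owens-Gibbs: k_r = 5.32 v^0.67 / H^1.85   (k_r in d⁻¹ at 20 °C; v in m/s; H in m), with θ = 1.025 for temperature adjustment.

k_r(20) = 5.32 × 1.44^0.67 / 1.67^1.85 = 5.32 × 1.277 / 2.582 = 2.630 d⁻¹.
k_r(14.4) = 2.630 × 1.025^(14.4−20) = 2.630 × 0.8709 = 2.291 d⁻¹.

k_r ≈ 2.29 d⁻¹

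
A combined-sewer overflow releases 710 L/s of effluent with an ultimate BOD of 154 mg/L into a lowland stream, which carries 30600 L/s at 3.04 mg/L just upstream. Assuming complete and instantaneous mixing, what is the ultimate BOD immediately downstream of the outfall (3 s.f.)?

Flow-weighted mixing: C = (Q_r C_r + Q_w C_w)/(Q_r + Q_w)
= (30600×3.04 + 710×154)/(30600 + 710) = 202400/31310 = 6.463 mg/L.

6.46 mg/L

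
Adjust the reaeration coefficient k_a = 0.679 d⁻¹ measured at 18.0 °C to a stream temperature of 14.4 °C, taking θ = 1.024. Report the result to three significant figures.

k_a ≈ 0.623 d⁻¹

k_a(T₂) = k_a(T₁) · θ^(T₂−T₁) = 0.679 × 1.024^(14.4−18.0)
= 0.679 × 1.024^-3.60 = 0.679 × 0.9182 = 0.6234 d⁻¹.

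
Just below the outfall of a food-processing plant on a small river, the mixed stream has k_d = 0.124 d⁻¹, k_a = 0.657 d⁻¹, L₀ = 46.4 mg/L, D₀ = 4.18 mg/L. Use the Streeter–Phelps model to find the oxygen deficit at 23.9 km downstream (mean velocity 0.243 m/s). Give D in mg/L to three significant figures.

Travel time t = x/v = 23.9 km / (0.243 m/s) = 23900 m / 0.243 m/s = 98350 s = 1.138 d.
k_d L₀/(k_a−k_d) = 0.124×46.4/(0.657−0.124) = 5.754/0.5330 = 10.79 mg/L.
e^(−k_d t) = e^(−0.124×1.138) = 0.8684; e^(−k_a t) = e^(−0.657×1.138) = 0.4734.
D = 10.79 × (0.8684 − 0.4734) + 4.18 × 0.4734 = 4.264 + 1.979 = 6.243 mg/L.

D ≈ 6.24 mg/L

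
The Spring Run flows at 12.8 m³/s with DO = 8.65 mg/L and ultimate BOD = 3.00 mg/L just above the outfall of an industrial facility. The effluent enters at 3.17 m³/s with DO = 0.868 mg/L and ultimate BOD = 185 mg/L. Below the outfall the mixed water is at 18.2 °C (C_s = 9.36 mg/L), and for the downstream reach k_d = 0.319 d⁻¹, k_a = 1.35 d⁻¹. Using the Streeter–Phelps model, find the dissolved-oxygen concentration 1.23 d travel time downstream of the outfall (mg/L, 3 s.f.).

DO ≈ 3.06 mg/L

Mixed DO = (12.8×8.65 + 3.17×0.868)/(12.8+3.17) = 113.5/15.97 = 7.105 mg/L.
Mixed L₀ = (12.8×3.00 + 3.17×185)/(15.97) = 624.8/15.97 = 39.13 mg/L.
Initial deficit D₀ = C_s − DO₀ = 9.36 − 7.105 = 2.255 mg/L.
D(1.23) = [0.319×39.13/(1.35−0.319)](e^(−0.319×1.23) − e^(−1.35×1.23)) + 2.255 e^(−1.35×1.23)
= 12.11 × (0.6755 − 0.1900) + 2.255 × 0.1900 = 6.305 mg/L.
DO = 9.36 − 6.305 = 3.055 mg/L.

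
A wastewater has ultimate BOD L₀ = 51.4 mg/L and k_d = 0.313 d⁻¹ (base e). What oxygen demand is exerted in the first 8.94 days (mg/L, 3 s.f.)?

y_t = L₀(1 − e^(−k_d t)) = 51.4 × (1 − e^(−0.313×8.94))
= 51.4 × (1 − 0.06092) = 51.4 × 0.9391 = 48.27 mg/L.

y ≈ 48.3 mg/L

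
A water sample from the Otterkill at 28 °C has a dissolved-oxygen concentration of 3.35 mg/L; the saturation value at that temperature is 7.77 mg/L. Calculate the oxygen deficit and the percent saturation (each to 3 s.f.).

D ≈ 4.42 mg/L; 43.1 % saturation

D = C_s − C = 7.77 − 3.35 = 4.42 mg/L.
% saturation = 3.35/7.77 × 100 = 43.1 %.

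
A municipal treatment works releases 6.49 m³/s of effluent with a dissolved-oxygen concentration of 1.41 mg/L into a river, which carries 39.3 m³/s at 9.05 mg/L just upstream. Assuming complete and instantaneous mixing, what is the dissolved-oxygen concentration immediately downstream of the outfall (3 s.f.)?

7.97 mg/L

Flow-weighted mixing: C = (Q_r C_r + Q_w C_w)/(Q_r + Q_w)
= (39.3×9.05 + 6.49×1.41)/(39.3 + 6.49) = 364.8/45.79 = 7.967 mg/L.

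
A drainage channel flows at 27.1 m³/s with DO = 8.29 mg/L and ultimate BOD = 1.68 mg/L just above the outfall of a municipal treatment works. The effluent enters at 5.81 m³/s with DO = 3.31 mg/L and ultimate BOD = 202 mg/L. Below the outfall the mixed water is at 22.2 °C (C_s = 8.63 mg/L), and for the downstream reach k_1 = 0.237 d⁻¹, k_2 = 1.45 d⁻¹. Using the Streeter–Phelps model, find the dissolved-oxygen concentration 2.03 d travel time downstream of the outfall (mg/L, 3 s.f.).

DO ≈ 4.47 mg/L

Mixed DO = (27.1×8.29 + 5.81×3.31)/(27.1+5.81) = 243.9/32.91 = 7.411 mg/L.
Mixed L₀ = (27.1×1.68 + 5.81×202)/(32.91) = 1219/32.91 = 37.04 mg/L.
Initial deficit D₀ = C_s − DO₀ = 8.63 − 7.411 = 1.219 mg/L.
D(2.03) = [0.237×37.04/(1.45−0.237)](e^(−0.237×2.03) − e^(−1.45×2.03)) + 1.219 e^(−1.45×2.03)
= 7.238 × (0.6181 − 0.05268) + 1.219 × 0.05268 = 4.157 mg/L.
DO = 8.63 − 4.157 = 4.473 mg/L.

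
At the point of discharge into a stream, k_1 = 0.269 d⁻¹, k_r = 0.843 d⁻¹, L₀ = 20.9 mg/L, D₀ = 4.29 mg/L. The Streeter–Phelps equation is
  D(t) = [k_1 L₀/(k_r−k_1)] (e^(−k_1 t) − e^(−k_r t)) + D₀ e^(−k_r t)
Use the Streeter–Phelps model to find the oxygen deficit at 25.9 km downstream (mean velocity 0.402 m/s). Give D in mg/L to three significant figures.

D ≈ 5.08 mg/L

Travel time t = x/v = 25.9 km / (0.402 m/s) = 25900 m / 0.402 m/s = 64430 s = 0.7457 d.
k_1 L₀/(k_r−k_1) = 0.269×20.9/(0.843−0.269) = 5.622/0.5740 = 9.795 mg/L.
e^(−k_1 t) = e^(−0.269×0.7457) = 0.8182; e^(−k_r t) = e^(−0.843×0.7457) = 0.5333.
D = 9.795 × (0.8182 − 0.5333) + 4.29 × 0.5333 = 2.791 + 2.288 = 5.079 mg/L.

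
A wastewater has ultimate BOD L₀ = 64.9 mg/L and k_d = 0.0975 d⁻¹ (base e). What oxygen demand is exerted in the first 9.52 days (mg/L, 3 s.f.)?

y_t = L₀(1 − e^(−k_d t)) = 64.9 × (1 − e^(−0.0975×9.52))
= 64.9 × (1 − 0.3953) = 64.9 × 0.6047 = 39.25 mg/L.

y ≈ 39.2 mg/L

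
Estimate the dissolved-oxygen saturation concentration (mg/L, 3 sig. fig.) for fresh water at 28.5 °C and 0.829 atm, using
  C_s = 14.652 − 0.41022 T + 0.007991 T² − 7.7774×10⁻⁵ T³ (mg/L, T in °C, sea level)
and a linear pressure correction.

At sea level: C_s = 14.652 − 0.41022×28.5 + 0.007991×28.5² − 7.7774×10⁻⁵×28.5³ = 7.651 mg/L.
Pressure correction: C_s' = 7.651 × 0.829 = 6.343 mg/L.

C_s ≈ 6.34 mg/L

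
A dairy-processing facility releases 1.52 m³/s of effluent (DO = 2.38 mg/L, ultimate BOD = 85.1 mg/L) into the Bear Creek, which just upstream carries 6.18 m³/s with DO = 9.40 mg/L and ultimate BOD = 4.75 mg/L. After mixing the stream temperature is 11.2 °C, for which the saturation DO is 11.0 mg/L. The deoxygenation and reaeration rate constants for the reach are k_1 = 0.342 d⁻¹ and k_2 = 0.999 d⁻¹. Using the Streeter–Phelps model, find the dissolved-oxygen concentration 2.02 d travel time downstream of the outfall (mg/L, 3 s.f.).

DO ≈ 6.65 mg/L

Mixed DO = (6.18×9.40 + 1.52×2.38)/(6.18+1.52) = 61.71/7.700 = 8.014 mg/L.
Mixed L₀ = (6.18×4.75 + 1.52×85.1)/(7.700) = 158.7/7.700 = 20.61 mg/L.
Initial deficit D₀ = C_s − DO₀ = 11.0 − 8.014 = 2.986 mg/L.
D(2.02) = [0.342×20.61/(0.999−0.342)](e^(−0.342×2.02) − e^(−0.999×2.02)) + 2.986 e^(−0.999×2.02)
= 10.73 × (0.5012 − 0.1329) + 2.986 × 0.1329 = 4.348 mg/L.
DO = 11.0 − 4.348 = 6.652 mg/L.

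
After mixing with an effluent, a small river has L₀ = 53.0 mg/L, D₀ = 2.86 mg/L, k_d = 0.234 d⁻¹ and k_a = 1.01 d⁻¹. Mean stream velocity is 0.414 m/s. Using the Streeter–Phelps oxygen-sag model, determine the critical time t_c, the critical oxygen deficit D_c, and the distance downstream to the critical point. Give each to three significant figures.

t_c = [1/(k_a−k_d)] ln[(k_a/k_d)(1 − D₀(k_a−k_d)/(k_d L₀))]
= [1/(1.01−0.234)] ln[(1.01/0.234)(1 − 2.86×0.7760/(0.234×53.0))]
= (1/0.7760) ln[4.316 × 0.8210] = 1.289 × ln(3.544) = 1.289 × 1.265 = 1.630 d.
L(t_c) = L₀ e^(−k_d t_c) = 53.0 × 0.6828 = 36.19 mg/L, and at the critical point k_a D_c = k_d L, so D_c = (0.234/1.01) × 36.19 = 8.385 mg/L.
x_c = v t_c = 0.414 m/s × 1.630 d × 86400 s/d = 58320 m ≈ 58.3 km.

t_c ≈ 1.63 d; D_c ≈ 8.38 mg/L; x_c ≈ 58.3 km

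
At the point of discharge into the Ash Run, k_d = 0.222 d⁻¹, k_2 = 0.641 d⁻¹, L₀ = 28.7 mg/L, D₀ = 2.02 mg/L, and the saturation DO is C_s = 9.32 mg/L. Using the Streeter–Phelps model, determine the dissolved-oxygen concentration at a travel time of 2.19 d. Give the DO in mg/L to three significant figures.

DO ≈ 3.21 mg/L

k_d L₀/(k_2−k_d) = 0.222×28.7/(0.641−0.222) = 6.371/0.4190 = 15.21 mg/L.
e^(−k_d t) = e^(−0.222×2.190) = 0.6150; e^(−k_2 t) = e^(−0.641×2.190) = 0.2457.
D = 15.21 × (0.6150 − 0.2457) + 2.02 × 0.2457 = 5.616 + 0.4962 = 6.112 mg/L.
DO = C_s − D = 9.32 − 6.112 = 3.208 mg/L.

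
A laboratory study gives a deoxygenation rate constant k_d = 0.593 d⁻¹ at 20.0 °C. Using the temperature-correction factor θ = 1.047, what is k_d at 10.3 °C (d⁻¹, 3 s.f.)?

k_d ≈ 0.380 d⁻¹

k_d(T₂) = k_d(T₁) · θ^(T₂−T₁) = 0.593 × 1.047^(10.3−20.0)
= 0.593 × 1.047^-9.70 = 0.593 × 0.6405 = 0.3798 d⁻¹.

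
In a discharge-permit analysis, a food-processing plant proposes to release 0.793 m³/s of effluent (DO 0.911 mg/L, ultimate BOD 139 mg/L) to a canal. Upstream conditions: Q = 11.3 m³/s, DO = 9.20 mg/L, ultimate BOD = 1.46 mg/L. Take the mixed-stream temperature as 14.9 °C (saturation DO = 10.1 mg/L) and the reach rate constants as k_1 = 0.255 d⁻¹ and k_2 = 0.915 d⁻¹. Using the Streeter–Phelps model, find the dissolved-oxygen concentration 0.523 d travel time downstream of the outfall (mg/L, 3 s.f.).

Mixed DO = (11.3×9.20 + 0.793×0.911)/(11.3+0.793) = 104.7/12.09 = 8.656 mg/L.
Mixed L₀ = (11.3×1.46 + 0.793×139)/(12.09) = 126.7/12.09 = 10.48 mg/L.
Initial deficit D₀ = C_s − DO₀ = 10.1 − 8.656 = 1.444 mg/L.
D(0.523) = [0.255×10.48/(0.915−0.255)](e^(−0.255×0.523) − e^(−0.915×0.523)) + 1.444 e^(−0.915×0.523)
= 4.049 × (0.8751 − 0.6197) + 1.444 × 0.6197 = 1.929 mg/L.
DO = 10.1 − 1.929 = 8.171 mg/L.

DO ≈ 8.17 mg/L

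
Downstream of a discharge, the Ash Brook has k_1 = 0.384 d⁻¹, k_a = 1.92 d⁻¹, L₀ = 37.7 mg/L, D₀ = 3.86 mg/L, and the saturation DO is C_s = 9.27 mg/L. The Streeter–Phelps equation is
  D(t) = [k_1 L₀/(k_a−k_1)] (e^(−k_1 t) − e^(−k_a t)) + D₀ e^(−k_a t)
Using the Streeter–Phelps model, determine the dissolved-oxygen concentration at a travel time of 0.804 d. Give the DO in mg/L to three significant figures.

DO ≈ 3.54 mg/L

k_1 L₀/(k_a−k_1) = 0.384×37.7/(1.92−0.384) = 14.48/1.536 = 9.425 mg/L.
e^(−k_1 t) = e^(−0.384×0.8040) = 0.7344; e^(−k_a t) = e^(−1.92×0.8040) = 0.2136.
D = 9.425 × (0.7344 − 0.2136) + 3.86 × 0.2136 = 4.908 + 0.8245 = 5.733 mg/L.
DO = C_s − D = 9.27 − 5.733 = 3.537 mg/L.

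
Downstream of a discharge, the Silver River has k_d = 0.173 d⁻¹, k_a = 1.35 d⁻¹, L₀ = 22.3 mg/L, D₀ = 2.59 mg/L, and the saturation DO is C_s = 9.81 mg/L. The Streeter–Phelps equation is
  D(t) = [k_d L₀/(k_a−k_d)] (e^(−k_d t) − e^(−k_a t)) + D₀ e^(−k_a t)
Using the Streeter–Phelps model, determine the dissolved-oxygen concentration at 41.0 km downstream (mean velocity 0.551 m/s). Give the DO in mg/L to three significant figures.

DO ≈ 7.20 mg/L

Travel time t = x/v = 41.0 km / (0.551 m/s) = 41000 m / 0.551 m/s = 74410 s = 0.8612 d.
k_d L₀/(k_a−k_d) = 0.173×22.3/(1.35−0.173) = 3.858/1.177 = 3.278 mg/L.
e^(−k_d t) = e^(−0.173×0.8612) = 0.8616; e^(−k_a t) = e^(−1.35×0.8612) = 0.3127.
D = 3.278 × (0.8616 − 0.3127) + 2.59 × 0.3127 = 1.799 + 0.8098 = 2.609 mg/L.
DO = C_s − D = 9.81 − 2.609 = 7.201 mg/L.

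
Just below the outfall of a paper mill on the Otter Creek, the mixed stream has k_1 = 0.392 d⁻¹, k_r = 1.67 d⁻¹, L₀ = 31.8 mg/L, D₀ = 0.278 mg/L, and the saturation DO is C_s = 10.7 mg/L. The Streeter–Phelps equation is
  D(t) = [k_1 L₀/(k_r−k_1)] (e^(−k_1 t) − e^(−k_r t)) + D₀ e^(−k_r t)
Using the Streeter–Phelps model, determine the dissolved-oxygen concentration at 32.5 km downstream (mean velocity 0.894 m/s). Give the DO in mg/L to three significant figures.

Travel time t = x/v = 32.5 km / (0.894 m/s) = 32500 m / 0.894 m/s = 36350 s = 0.4208 d.
k_1 L₀/(k_r−k_1) = 0.392×31.8/(1.67−0.392) = 12.47/1.278 = 9.754 mg/L.
e^(−k_1 t) = e^(−0.392×0.4208) = 0.8479; e^(−k_r t) = e^(−1.67×0.4208) = 0.4953.
D = 9.754 × (0.8479 − 0.4953) + 0.278 × 0.4953 = 3.440 + 0.1377 = 3.578 mg/L.
DO = C_s − D = 10.7 − 3.578 = 7.122 mg/L.

DO ≈ 7.12 mg/L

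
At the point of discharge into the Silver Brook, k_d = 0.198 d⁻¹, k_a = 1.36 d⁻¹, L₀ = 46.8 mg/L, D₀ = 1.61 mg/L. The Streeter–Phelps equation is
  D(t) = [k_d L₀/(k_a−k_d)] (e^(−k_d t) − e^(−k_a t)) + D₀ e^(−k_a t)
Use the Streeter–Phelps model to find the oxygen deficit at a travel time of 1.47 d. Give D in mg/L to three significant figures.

k_d L₀/(k_a−k_d) = 0.198×46.8/(1.36−0.198) = 9.266/1.162 = 7.975 mg/L.
e^(−k_d t) = e^(−0.198×1.470) = 0.7475; e^(−k_a t) = e^(−1.36×1.470) = 0.1354.
D = 7.975 × (0.7475 − 0.1354) + 1.61 × 0.1354 = 4.881 + 0.2181 = 5.099 mg/L.

D ≈ 5.10 mg/L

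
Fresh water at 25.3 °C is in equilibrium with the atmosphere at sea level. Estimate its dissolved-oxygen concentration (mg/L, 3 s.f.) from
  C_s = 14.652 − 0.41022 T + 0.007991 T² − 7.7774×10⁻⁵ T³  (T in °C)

C_s = 14.652 − 0.41022×25.3 + 0.007991×25.3² − 7.7774×10⁻⁵×25.3³ = 8.129 mg/L.

C_s ≈ 8.13 mg/L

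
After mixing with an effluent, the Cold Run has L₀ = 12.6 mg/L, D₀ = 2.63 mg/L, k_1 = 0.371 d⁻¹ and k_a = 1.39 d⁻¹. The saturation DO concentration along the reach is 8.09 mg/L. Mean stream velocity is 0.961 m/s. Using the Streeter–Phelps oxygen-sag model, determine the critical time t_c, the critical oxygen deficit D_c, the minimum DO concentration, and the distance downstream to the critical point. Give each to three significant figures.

With k_a/k_1 = 3.747 and 1 − D₀(k_a−k_1)/(k_1 L₀) = 0.4267,
t_c = ln(3.747 × 0.4267) / (1.39 − 0.371) = ln(1.599) / 1.019 = 0.4692/1.019 = 0.4604 d.
D_c = (k_1/k_a) L₀ e^(−k_1 t_c) = (0.371/1.39) × 12.6 × e^(−0.371×0.4604) = 0.2669 × 12.6 × 0.8430 = 2.835 mg/L.
Minimum DO = C_s − D_c = 8.09 − 2.835 = 5.255 mg/L.
x_c = v t_c = 0.961 m/s × 0.4604 d × 86400 s/d = 38230 m ≈ 38.2 km.

t_c ≈ 0.460 d; D_c ≈ 2.83 mg/L; min DO ≈ 5.26 mg/L; x_c ≈ 38.2 km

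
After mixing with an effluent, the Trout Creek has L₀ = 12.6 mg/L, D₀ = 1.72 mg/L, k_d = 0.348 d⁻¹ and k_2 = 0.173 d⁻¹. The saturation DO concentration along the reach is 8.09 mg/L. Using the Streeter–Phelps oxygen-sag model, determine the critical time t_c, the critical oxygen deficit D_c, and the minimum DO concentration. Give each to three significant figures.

At the critical point dD/dt = 0, so k_d L₀ e^(−k_d t) = k_2 D. Substituting D(t) from the Streeter–Phelps equation and solving for t gives
t_c = ln[(k_2/k_d)(1 − D₀(k_2−k_d)/(k_d L₀))] / (k_2−k_d).
Here k_2−k_d = -0.1750 d⁻¹ and 1 − D₀(k_2−k_d)/(k_d L₀) = 1 − 1.72×-0.1750/(0.348×12.6) = 1.069, so
t_c = ln(0.4971 × 1.069) / -0.1750 = -0.6325 / -0.1750 = 3.614 d.
D_c = (k_d/k_2) L₀ e^(−k_d t_c) = (0.348/0.173) × 12.6 × e^(−0.348×3.614) = 2.012 × 12.6 × 0.2843 = 7.205 mg/L.
Minimum DO = C_s − D_c = 8.09 − 7.205 = 0.8848 mg/L.

t_c ≈ 3.61 d; D_c ≈ 7.21 mg/L; min DO ≈ 0.885 mg/L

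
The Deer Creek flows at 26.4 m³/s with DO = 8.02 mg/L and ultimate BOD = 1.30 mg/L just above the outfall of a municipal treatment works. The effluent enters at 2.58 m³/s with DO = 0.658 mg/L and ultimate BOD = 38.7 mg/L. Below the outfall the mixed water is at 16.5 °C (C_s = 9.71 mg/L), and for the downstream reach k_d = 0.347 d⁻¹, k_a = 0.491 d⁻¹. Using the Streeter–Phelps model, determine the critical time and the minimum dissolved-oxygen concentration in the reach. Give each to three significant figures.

t_c ≈ 0.772 d; minimum DO ≈ 7.21 mg/L

Mixed DO = (26.4×8.02 + 2.58×0.658)/(26.4+2.58) = 213.4/28.98 = 7.365 mg/L.
Mixed L₀ = (26.4×1.30 + 2.58×38.7)/(28.98) = 134.2/28.98 = 4.630 mg/L.
Initial deficit D₀ = C_s − DO₀ = 9.71 − 7.365 = 2.345 mg/L.
t_c = (1/0.1440) ln[(0.491/0.347)(1 − 2.345×0.1440/(0.347×4.630))] = 6.944 × ln(1.118) = 0.7715 d.
D_c = (0.347/0.491) × 4.630 × e^(−0.347×0.7715) = 0.7067 × 4.630 × 0.7651 = 2.503 mg/L.
Minimum DO = 9.71 − 2.503 = 7.207 mg/L.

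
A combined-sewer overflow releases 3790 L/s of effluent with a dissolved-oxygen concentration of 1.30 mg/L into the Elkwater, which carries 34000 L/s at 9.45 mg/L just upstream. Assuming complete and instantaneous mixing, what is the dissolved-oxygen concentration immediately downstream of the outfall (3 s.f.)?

8.63 mg/L

Flow-weighted mixing: C = (Q_r C_r + Q_w C_w)/(Q_r + Q_w)
= (34000×9.45 + 3790×1.30)/(34000 + 3790) = 326200/37790 = 8.633 mg/L.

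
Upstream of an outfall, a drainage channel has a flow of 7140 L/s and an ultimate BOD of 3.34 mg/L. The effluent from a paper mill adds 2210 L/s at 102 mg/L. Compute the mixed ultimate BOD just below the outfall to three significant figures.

26.7 mg/L

Flow-weighted mixing: C = (Q_r C_r + Q_w C_w)/(Q_r + Q_w)
= (7140×3.34 + 2210×102)/(7140 + 2210) = 249300/9350 = 26.66 mg/L.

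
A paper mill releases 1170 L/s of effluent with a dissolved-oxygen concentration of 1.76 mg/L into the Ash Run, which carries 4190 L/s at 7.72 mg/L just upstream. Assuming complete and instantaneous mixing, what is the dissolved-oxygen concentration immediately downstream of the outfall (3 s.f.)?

Flow-weighted mixing: C = (Q_r C_r + Q_w C_w)/(Q_r + Q_w)
= (4190×7.72 + 1170×1.76)/(4190 + 1170) = 34410/5360 = 6.419 mg/L.

6.42 mg/L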